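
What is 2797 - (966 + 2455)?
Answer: -624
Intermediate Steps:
2797 - (966 + 2455) = 2797 - 1*3421 = 2797 - 3421 = -624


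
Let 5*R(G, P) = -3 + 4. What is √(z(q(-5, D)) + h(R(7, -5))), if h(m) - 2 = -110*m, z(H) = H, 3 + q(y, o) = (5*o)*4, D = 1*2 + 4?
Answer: √97 ≈ 9.8489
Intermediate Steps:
D = 6 (D = 2 + 4 = 6)
q(y, o) = -3 + 20*o (q(y, o) = -3 + (5*o)*4 = -3 + 20*o)
R(G, P) = ⅕ (R(G, P) = (-3 + 4)/5 = (⅕)*1 = ⅕)
h(m) = 2 - 110*m
√(z(q(-5, D)) + h(R(7, -5))) = √((-3 + 20*6) + (2 - 110*⅕)) = √((-3 + 120) + (2 - 22)) = √(117 - 20) = √97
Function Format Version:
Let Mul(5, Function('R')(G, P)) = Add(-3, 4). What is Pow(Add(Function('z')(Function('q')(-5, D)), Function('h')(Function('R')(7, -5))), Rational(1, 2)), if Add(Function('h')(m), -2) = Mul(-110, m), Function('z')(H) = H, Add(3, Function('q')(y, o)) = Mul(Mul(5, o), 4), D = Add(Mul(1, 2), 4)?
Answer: Pow(97, Rational(1, 2)) ≈ 9.8489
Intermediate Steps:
D = 6 (D = Add(2, 4) = 6)
Function('q')(y, o) = Add(-3, Mul(20, o)) (Function('q')(y, o) = Add(-3, Mul(Mul(5, o), 4)) = Add(-3, Mul(20, o)))
Function('R')(G, P) = Rational(1, 5) (Function('R')(G, P) = Mul(Rational(1, 5), Add(-3, 4)) = Mul(Rational(1, 5), 1) = Rational(1, 5))
Function('h')(m) = Add(2, Mul(-110, m))
Pow(Add(Function('z')(Function('q')(-5, D)), Function('h')(Function('R')(7, -5))), Rational(1, 2)) = Pow(Add(Add(-3, Mul(20, 6)), Add(2, Mul(-110, Rational(1, 5)))), Rational(1, 2)) = Pow(Add(Add(-3, 120), Add(2, -22)), Rational(1, 2)) = Pow(Add(117, -20), Rational(1, 2)) = Pow(97, Rational(1, 2))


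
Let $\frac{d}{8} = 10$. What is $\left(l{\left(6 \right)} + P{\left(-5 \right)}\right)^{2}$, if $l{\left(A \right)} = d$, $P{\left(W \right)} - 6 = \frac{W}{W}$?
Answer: $7569$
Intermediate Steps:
$P{\left(W \right)} = 7$ ($P{\left(W \right)} = 6 + \frac{W}{W} = 6 + 1 = 7$)
$d = 80$ ($d = 8 \cdot 10 = 80$)
$l{\left(A \right)} = 80$
$\left(l{\left(6 \right)} + P{\left(-5 \right)}\right)^{2} = \left(80 + 7\right)^{2} = 87^{2} = 7569$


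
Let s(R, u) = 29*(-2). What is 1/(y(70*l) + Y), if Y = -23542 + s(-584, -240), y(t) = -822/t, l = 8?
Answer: -280/6608411 ≈ -4.2370e-5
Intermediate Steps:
s(R, u) = -58
Y = -23600 (Y = -23542 - 58 = -23600)
1/(y(70*l) + Y) = 1/(-822/(70*8) - 23600) = 1/(-822/560 - 23600) = 1/(-822*1/560 - 23600) = 1/(-411/280 - 23600) = 1/(-6608411/280) = -280/6608411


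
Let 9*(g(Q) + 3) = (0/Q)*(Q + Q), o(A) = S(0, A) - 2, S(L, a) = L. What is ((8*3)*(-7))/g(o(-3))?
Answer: 56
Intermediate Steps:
o(A) = -2 (o(A) = 0 - 2 = -2)
g(Q) = -3 (g(Q) = -3 + ((0/Q)*(Q + Q))/9 = -3 + (0*(2*Q))/9 = -3 + (⅑)*0 = -3 + 0 = -3)
((8*3)*(-7))/g(o(-3)) = ((8*3)*(-7))/(-3) = (24*(-7))*(-⅓) = -168*(-⅓) = 56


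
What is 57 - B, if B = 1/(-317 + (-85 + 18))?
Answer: 21889/384 ≈ 57.003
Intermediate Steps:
B = -1/384 (B = 1/(-317 - 67) = 1/(-384) = -1/384 ≈ -0.0026042)
57 - B = 57 - 1*(-1/384) = 57 + 1/384 = 21889/384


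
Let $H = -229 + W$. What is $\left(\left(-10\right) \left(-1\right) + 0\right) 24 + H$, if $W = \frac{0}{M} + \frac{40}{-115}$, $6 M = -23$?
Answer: $\frac{245}{23} \approx 10.652$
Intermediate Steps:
$M = - \frac{23}{6}$ ($M = \frac{1}{6} \left(-23\right) = - \frac{23}{6} \approx -3.8333$)
$W = - \frac{8}{23}$ ($W = \frac{0}{- \frac{23}{6}} + \frac{40}{-115} = 0 \left(- \frac{6}{23}\right) + 40 \left(- \frac{1}{115}\right) = 0 - \frac{8}{23} = - \frac{8}{23} \approx -0.34783$)
$H = - \frac{5275}{23}$ ($H = -229 - \frac{8}{23} = - \frac{5275}{23} \approx -229.35$)
$\left(\left(-10\right) \left(-1\right) + 0\right) 24 + H = \left(\left(-10\right) \left(-1\right) + 0\right) 24 - \frac{5275}{23} = \left(10 + 0\right) 24 - \frac{5275}{23} = 10 \cdot 24 - \frac{5275}{23} = 240 - \frac{5275}{23} = \frac{245}{23}$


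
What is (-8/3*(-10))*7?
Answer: 560/3 ≈ 186.67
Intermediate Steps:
(-8/3*(-10))*7 = (-8*1/3*(-10))*7 = -8/3*(-10)*7 = (80/3)*7 = 560/3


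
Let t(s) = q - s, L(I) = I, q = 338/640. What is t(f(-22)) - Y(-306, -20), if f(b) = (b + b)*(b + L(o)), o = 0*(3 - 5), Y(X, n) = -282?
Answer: -219351/320 ≈ -685.47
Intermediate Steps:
o = 0 (o = 0*(-2) = 0)
q = 169/320 (q = 338*(1/640) = 169/320 ≈ 0.52812)
f(b) = 2*b² (f(b) = (b + b)*(b + 0) = (2*b)*b = 2*b²)
t(s) = 169/320 - s
t(f(-22)) - Y(-306, -20) = (169/320 - 2*(-22)²) - 1*(-282) = (169/320 - 2*484) + 282 = (169/320 - 1*968) + 282 = (169/320 - 968) + 282 = -309591/320 + 282 = -219351/320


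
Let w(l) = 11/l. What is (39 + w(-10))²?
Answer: 143641/100 ≈ 1436.4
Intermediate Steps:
(39 + w(-10))² = (39 + 11/(-10))² = (39 + 11*(-⅒))² = (39 - 11/10)² = (379/10)² = 143641/100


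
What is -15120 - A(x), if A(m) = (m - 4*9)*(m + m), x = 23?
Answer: -14522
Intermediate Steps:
A(m) = 2*m*(-36 + m) (A(m) = (m - 36)*(2*m) = (-36 + m)*(2*m) = 2*m*(-36 + m))
-15120 - A(x) = -15120 - 2*23*(-36 + 23) = -15120 - 2*23*(-13) = -15120 - 1*(-598) = -15120 + 598 = -14522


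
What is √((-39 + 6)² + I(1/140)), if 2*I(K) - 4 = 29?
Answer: √4422/2 ≈ 33.249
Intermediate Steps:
I(K) = 33/2 (I(K) = 2 + (½)*29 = 2 + 29/2 = 33/2)
√((-39 + 6)² + I(1/140)) = √((-39 + 6)² + 33/2) = √((-33)² + 33/2) = √(1089 + 33/2) = √(2211/2) = √4422/2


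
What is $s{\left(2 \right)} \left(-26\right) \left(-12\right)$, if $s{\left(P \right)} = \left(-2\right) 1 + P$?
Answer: $0$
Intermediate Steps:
$s{\left(P \right)} = -2 + P$
$s{\left(2 \right)} \left(-26\right) \left(-12\right) = \left(-2 + 2\right) \left(-26\right) \left(-12\right) = 0 \left(-26\right) \left(-12\right) = 0 \left(-12\right) = 0$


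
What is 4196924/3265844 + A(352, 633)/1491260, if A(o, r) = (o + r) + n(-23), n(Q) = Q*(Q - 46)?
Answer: 391694039688/304388907715 ≈ 1.2868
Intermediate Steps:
n(Q) = Q*(-46 + Q)
A(o, r) = 1587 + o + r (A(o, r) = (o + r) - 23*(-46 - 23) = (o + r) - 23*(-69) = (o + r) + 1587 = 1587 + o + r)
4196924/3265844 + A(352, 633)/1491260 = 4196924/3265844 + (1587 + 352 + 633)/1491260 = 4196924*(1/3265844) + 2572*(1/1491260) = 1049231/816461 + 643/372815 = 391694039688/304388907715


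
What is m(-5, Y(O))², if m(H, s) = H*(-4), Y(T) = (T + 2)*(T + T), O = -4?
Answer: 400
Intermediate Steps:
Y(T) = 2*T*(2 + T) (Y(T) = (2 + T)*(2*T) = 2*T*(2 + T))
m(H, s) = -4*H
m(-5, Y(O))² = (-4*(-5))² = 20² = 400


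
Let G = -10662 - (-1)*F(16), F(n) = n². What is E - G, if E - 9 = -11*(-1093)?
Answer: 22438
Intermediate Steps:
E = 12032 (E = 9 - 11*(-1093) = 9 + 12023 = 12032)
G = -10406 (G = -10662 - (-1)*16² = -10662 - (-1)*256 = -10662 - 1*(-256) = -10662 + 256 = -10406)
E - G = 12032 - 1*(-10406) = 12032 + 10406 = 22438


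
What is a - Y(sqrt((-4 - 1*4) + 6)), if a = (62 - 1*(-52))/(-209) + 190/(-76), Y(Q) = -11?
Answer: 175/22 ≈ 7.9545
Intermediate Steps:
a = -67/22 (a = (62 + 52)*(-1/209) + 190*(-1/76) = 114*(-1/209) - 5/2 = -6/11 - 5/2 = -67/22 ≈ -3.0455)
a - Y(sqrt((-4 - 1*4) + 6)) = -67/22 - 1*(-11) = -67/22 + 11 = 175/22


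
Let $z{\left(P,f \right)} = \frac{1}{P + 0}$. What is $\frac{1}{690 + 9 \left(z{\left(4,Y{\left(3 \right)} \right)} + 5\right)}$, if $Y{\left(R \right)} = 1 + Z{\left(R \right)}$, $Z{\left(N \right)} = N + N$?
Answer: $\frac{4}{2949} \approx 0.0013564$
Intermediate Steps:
$Z{\left(N \right)} = 2 N$
$Y{\left(R \right)} = 1 + 2 R$
$z{\left(P,f \right)} = \frac{1}{P}$
$\frac{1}{690 + 9 \left(z{\left(4,Y{\left(3 \right)} \right)} + 5\right)} = \frac{1}{690 + 9 \left(\frac{1}{4} + 5\right)} = \frac{1}{690 + 9 \cdot \frac{21}{4}} = \frac{1}{690 + \frac{189}{4}} = \frac{1}{\frac{2949}{4}} = \frac{4}{2949}$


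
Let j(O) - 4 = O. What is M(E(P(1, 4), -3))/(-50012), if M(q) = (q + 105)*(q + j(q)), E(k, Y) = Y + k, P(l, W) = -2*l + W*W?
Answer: -754/12503 ≈ -0.060306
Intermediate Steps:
P(l, W) = W² - 2*l (P(l, W) = -2*l + W² = W² - 2*l)
j(O) = 4 + O
M(q) = (4 + 2*q)*(105 + q) (M(q) = (q + 105)*(q + (4 + q)) = (105 + q)*(4 + 2*q) = (4 + 2*q)*(105 + q))
M(E(P(1, 4), -3))/(-50012) = (420 + 2*(-3 + (4² - 2*1))² + 214*(-3 + (4² - 2*1)))/(-50012) = (420 + 2*(-3 + (16 - 2))² + 214*(-3 + (16 - 2)))*(-1/50012) = (420 + 2*(-3 + 14)² + 214*(-3 + 14))*(-1/50012) = (420 + 2*11² + 214*11)*(-1/50012) = (420 + 2*121 + 2354)*(-1/50012) = (420 + 242 + 2354)*(-1/50012) = 3016*(-1/50012) = -754/12503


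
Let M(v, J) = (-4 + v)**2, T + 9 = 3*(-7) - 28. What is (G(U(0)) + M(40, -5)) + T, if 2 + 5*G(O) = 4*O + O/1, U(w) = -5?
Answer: 6163/5 ≈ 1232.6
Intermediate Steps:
T = -58 (T = -9 + (3*(-7) - 28) = -9 + (-21 - 28) = -9 - 49 = -58)
G(O) = -2/5 + O (G(O) = -2/5 + (4*O + O/1)/5 = -2/5 + (4*O + O*1)/5 = -2/5 + (4*O + O)/5 = -2/5 + (5*O)/5 = -2/5 + O)
(G(U(0)) + M(40, -5)) + T = ((-2/5 - 5) + (-4 + 40)**2) - 58 = (-27/5 + 36**2) - 58 = (-27/5 + 1296) - 58 = 6453/5 - 58 = 6163/5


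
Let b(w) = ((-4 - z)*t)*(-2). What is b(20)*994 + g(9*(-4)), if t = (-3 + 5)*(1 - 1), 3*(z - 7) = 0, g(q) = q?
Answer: -36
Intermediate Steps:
z = 7 (z = 7 + (⅓)*0 = 7 + 0 = 7)
t = 0 (t = 2*0 = 0)
b(w) = 0 (b(w) = ((-4 - 1*7)*0)*(-2) = ((-4 - 7)*0)*(-2) = -11*0*(-2) = 0*(-2) = 0)
b(20)*994 + g(9*(-4)) = 0*994 + 9*(-4) = 0 - 36 = -36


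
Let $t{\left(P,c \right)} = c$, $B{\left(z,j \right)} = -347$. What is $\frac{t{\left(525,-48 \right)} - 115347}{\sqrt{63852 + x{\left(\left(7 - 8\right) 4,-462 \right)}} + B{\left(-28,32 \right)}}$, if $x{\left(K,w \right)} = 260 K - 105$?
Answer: $\frac{13347355}{19234} + \frac{38465 \sqrt{62707}}{19234} \approx 1194.7$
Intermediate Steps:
$x{\left(K,w \right)} = -105 + 260 K$
$\frac{t{\left(525,-48 \right)} - 115347}{\sqrt{63852 + x{\left(\left(7 - 8\right) 4,-462 \right)}} + B{\left(-28,32 \right)}} = \frac{-48 - 115347}{\sqrt{63852 + \left(-105 + 260 \left(7 - 8\right) 4\right)} - 347} = - \frac{115395}{\sqrt{63852 + \left(-105 + 260 \left(\left(-1\right) 4\right)\right)} - 347} = - \frac{115395}{\sqrt{63852 + \left(-105 + 260 \left(-4\right)\right)} - 347} = - \frac{115395}{\sqrt{63852 - 1145} - 347} = - \frac{115395}{\sqrt{62707} - 347} = - \frac{115395}{-347 + \sqrt{62707}}$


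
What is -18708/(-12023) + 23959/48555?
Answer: 92032769/44905905 ≈ 2.0495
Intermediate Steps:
-18708/(-12023) + 23959/48555 = -18708*(-1/12023) + 23959*(1/48555) = 18708/12023 + 1843/3735 = 92032769/44905905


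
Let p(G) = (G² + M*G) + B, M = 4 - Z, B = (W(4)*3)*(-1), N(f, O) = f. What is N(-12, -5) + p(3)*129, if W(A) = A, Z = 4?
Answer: -399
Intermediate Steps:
B = -12 (B = (4*3)*(-1) = 12*(-1) = -12)
M = 0 (M = 4 - 1*4 = 4 - 4 = 0)
p(G) = -12 + G² (p(G) = (G² + 0*G) - 12 = (G² + 0) - 12 = G² - 12 = -12 + G²)
N(-12, -5) + p(3)*129 = -12 + (-12 + 3²)*129 = -12 + (-12 + 9)*129 = -12 - 3*129 = -12 - 387 = -399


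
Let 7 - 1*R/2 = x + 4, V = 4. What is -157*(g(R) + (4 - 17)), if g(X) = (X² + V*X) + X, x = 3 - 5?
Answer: -21509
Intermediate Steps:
x = -2
R = 10 (R = 14 - 2*(-2 + 4) = 14 - 2*2 = 14 - 4 = 10)
g(X) = X² + 5*X (g(X) = (X² + 4*X) + X = X² + 5*X)
-157*(g(R) + (4 - 17)) = -157*(10*(5 + 10) + (4 - 17)) = -157*(10*15 - 13) = -157*(150 - 13) = -157*137 = -21509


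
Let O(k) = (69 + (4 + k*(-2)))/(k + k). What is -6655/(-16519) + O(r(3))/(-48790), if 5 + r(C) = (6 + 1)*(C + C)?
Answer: 24027627819/59641188740 ≈ 0.40287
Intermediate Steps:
r(C) = -5 + 14*C (r(C) = -5 + (6 + 1)*(C + C) = -5 + 7*(2*C) = -5 + 14*C)
O(k) = (73 - 2*k)/(2*k) (O(k) = (69 + (4 - 2*k))/((2*k)) = (73 - 2*k)*(1/(2*k)) = (73 - 2*k)/(2*k))
-6655/(-16519) + O(r(3))/(-48790) = -6655/(-16519) + ((73/2 - (-5 + 14*3))/(-5 + 14*3))/(-48790) = -6655*(-1/16519) + ((73/2 - (-5 + 42))/(-5 + 42))*(-1/48790) = 6655/16519 + ((73/2 - 1*37)/37)*(-1/48790) = 6655/16519 + ((73/2 - 37)/37)*(-1/48790) = 6655/16519 + ((1/37)*(-½))*(-1/48790) = 6655/16519 - 1/74*(-1/48790) = 6655/16519 + 1/3610460 = 24027627819/59641188740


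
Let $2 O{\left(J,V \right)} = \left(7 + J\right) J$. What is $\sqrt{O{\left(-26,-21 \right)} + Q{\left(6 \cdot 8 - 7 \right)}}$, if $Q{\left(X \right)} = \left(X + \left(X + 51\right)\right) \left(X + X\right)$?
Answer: $\sqrt{11153} \approx 105.61$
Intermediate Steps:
$O{\left(J,V \right)} = \frac{J \left(7 + J\right)}{2}$ ($O{\left(J,V \right)} = \frac{\left(7 + J\right) J}{2} = \frac{J \left(7 + J\right)}{2}$)
$Q{\left(X \right)} = 2 X \left(51 + 2 X\right)$ ($Q{\left(X \right)} = \left(X + \left(51 + X\right)\right) 2 X = \left(51 + 2 X\right) 2 X = 2 X \left(51 + 2 X\right)$)
$\sqrt{O{\left(-26,-21 \right)} + Q{\left(6 \cdot 8 - 7 \right)}} = \sqrt{\frac{1}{2} \left(-26\right) \left(7 - 26\right) + 2 \left(6 \cdot 8 - 7\right) \left(51 + 2 \left(6 \cdot 8 - 7\right)\right)} = \sqrt{\frac{1}{2} \left(-26\right) \left(-19\right) + 2 \left(48 - 7\right) \left(51 + 2 \left(48 - 7\right)\right)} = \sqrt{247 + 2 \cdot 41 \left(51 + 2 \cdot 41\right)} = \sqrt{247 + 2 \cdot 41 \left(51 + 82\right)} = \sqrt{247 + 2 \cdot 41 \cdot 133} = \sqrt{247 + 10906} = \sqrt{11153}$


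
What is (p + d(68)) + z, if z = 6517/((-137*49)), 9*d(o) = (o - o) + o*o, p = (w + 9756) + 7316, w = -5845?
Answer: 14475182/1233 ≈ 11740.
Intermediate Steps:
p = 11227 (p = (-5845 + 9756) + 7316 = 3911 + 7316 = 11227)
d(o) = o²/9 (d(o) = ((o - o) + o*o)/9 = (0 + o²)/9 = o²/9)
z = -133/137 (z = 6517/(-6713) = 6517*(-1/6713) = -133/137 ≈ -0.97080)
(p + d(68)) + z = (11227 + (⅑)*68²) - 133/137 = (11227 + (⅑)*4624) - 133/137 = (11227 + 4624/9) - 133/137 = 105667/9 - 133/137 = 14475182/1233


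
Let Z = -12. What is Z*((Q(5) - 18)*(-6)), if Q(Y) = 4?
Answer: -1008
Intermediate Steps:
Z*((Q(5) - 18)*(-6)) = -12*(4 - 18)*(-6) = -(-168)*(-6) = -12*84 = -1008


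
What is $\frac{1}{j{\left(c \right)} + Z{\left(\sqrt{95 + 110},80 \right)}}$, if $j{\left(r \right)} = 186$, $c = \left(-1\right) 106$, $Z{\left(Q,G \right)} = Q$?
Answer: $\frac{186}{34391} - \frac{\sqrt{205}}{34391} \approx 0.0049921$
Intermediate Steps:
$c = -106$
$\frac{1}{j{\left(c \right)} + Z{\left(\sqrt{95 + 110},80 \right)}} = \frac{1}{186 + \sqrt{95 + 110}} = \frac{1}{186 + \sqrt{205}}$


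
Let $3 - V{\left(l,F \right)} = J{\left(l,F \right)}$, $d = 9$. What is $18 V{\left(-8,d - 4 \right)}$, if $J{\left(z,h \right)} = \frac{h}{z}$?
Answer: $\frac{261}{4} \approx 65.25$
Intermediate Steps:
$V{\left(l,F \right)} = 3 - \frac{F}{l}$
$18 V{\left(-8,d - 4 \right)} = 18 \left(3 - \frac{9 - 4}{-8}\right) = 18 \left(3 - 5 \left(- \frac{1}{8}\right)\right) = 18 \left(3 + \frac{5}{8}\right) = 18 \cdot \frac{29}{8} = \frac{261}{4}$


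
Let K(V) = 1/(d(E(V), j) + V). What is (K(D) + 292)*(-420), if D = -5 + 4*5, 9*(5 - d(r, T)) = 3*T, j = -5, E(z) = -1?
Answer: -1594572/13 ≈ -1.2266e+5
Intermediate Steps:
d(r, T) = 5 - T/3
D = 15 (D = -5 + 20 = 15)
K(V) = 1/(20/3 + V) (K(V) = 1/((5 - ⅓*(-5)) + V) = 1/((5 + 5/3) + V) = 1/(20/3 + V))
(K(D) + 292)*(-420) = (3/(20 + 3*15) + 292)*(-420) = (3/(20 + 45) + 292)*(-420) = (3/65 + 292)*(-420) = (18983/65)*(-420) = -1594572/13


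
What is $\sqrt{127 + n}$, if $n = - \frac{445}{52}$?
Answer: $\frac{\sqrt{80067}}{26} \approx 10.883$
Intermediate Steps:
$n = - \frac{445}{52}$ ($n = \left(-445\right) \frac{1}{52} = - \frac{445}{52} \approx -8.5577$)
$\sqrt{127 + n} = \sqrt{127 - \frac{445}{52}} = \sqrt{\frac{6159}{52}} = \frac{\sqrt{80067}}{26}$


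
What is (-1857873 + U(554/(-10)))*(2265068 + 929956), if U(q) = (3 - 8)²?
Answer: -5935868948352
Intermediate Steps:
U(q) = 25 (U(q) = (-5)² = 25)
(-1857873 + U(554/(-10)))*(2265068 + 929956) = (-1857873 + 25)*(2265068 + 929956) = -1857848*3195024 = -5935868948352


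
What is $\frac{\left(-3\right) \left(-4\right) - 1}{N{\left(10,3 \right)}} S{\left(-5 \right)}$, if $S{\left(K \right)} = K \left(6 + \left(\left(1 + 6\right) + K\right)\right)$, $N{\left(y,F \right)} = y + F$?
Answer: $- \frac{440}{13} \approx -33.846$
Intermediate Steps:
$N{\left(y,F \right)} = F + y$
$S{\left(K \right)} = K \left(13 + K\right)$ ($S{\left(K \right)} = K \left(6 + \left(7 + K\right)\right) = K \left(13 + K\right)$)
$\frac{\left(-3\right) \left(-4\right) - 1}{N{\left(10,3 \right)}} S{\left(-5 \right)} = \frac{\left(-3\right) \left(-4\right) - 1}{3 + 10} \left(- 5 \left(13 - 5\right)\right) = \frac{12 - 1}{13} \left(\left(-5\right) 8\right) = \frac{1}{13} \cdot 11 \left(-40\right) = \frac{11}{13} \left(-40\right) = - \frac{440}{13}$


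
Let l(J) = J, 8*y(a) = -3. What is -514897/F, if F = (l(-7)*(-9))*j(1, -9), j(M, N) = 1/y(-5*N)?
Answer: 514897/168 ≈ 3064.9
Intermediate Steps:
y(a) = -3/8 (y(a) = (1/8)*(-3) = -3/8)
j(M, N) = -8/3 (j(M, N) = 1/(-3/8) = -8/3)
F = -168 (F = -7*(-9)*(-8/3) = 63*(-8/3) = -168)
-514897/F = -514897/(-168) = -514897*(-1/168) = 514897/168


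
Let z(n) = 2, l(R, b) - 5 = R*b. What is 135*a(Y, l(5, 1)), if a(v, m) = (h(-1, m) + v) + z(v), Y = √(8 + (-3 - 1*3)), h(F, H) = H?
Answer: 1620 + 135*√2 ≈ 1810.9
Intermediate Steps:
l(R, b) = 5 + R*b
Y = √2 (Y = √(8 + (-3 - 3)) = √(8 - 6) = √2 ≈ 1.4142)
a(v, m) = 2 + m + v (a(v, m) = (m + v) + 2 = 2 + m + v)
135*a(Y, l(5, 1)) = 135*(2 + (5 + 5*1) + √2) = 135*(2 + (5 + 5) + √2) = 135*(2 + 10 + √2) = 135*(12 + √2) = 1620 + 135*√2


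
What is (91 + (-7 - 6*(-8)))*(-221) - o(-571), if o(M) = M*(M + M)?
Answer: -681254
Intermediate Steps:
o(M) = 2*M² (o(M) = M*(2*M) = 2*M²)
(91 + (-7 - 6*(-8)))*(-221) - o(-571) = (91 + (-7 - 6*(-8)))*(-221) - 2*(-571)² = (91 + (-7 + 48))*(-221) - 2*326041 = (91 + 41)*(-221) - 1*652082 = 132*(-221) - 652082 = -29172 - 652082 = -681254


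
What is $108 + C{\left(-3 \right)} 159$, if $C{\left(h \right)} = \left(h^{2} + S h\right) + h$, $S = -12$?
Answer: $6786$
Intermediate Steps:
$C{\left(h \right)} = h^{2} - 11 h$ ($C{\left(h \right)} = \left(h^{2} - 12 h\right) + h = h^{2} - 11 h$)
$108 + C{\left(-3 \right)} 159 = 108 + - 3 \left(-11 - 3\right) 159 = 108 + \left(-3\right) \left(-14\right) 159 = 108 + 42 \cdot 159 = 108 + 6678 = 6786$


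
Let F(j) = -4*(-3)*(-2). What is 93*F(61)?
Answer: -2232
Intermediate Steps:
F(j) = -24 (F(j) = 12*(-2) = -24)
93*F(61) = 93*(-24) = -2232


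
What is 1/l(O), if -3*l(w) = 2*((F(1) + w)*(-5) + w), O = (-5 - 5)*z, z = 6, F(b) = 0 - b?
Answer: -3/490 ≈ -0.0061224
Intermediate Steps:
F(b) = -b
O = -60 (O = (-5 - 5)*6 = -10*6 = -60)
l(w) = -10/3 + 8*w/3 (l(w) = -2*((-1*1 + w)*(-5) + w)/3 = -2*((-1 + w)*(-5) + w)/3 = -2*((5 - 5*w) + w)/3 = -2*(5 - 4*w)/3 = -(10 - 8*w)/3 = -10/3 + 8*w/3)
1/l(O) = 1/(-10/3 + (8/3)*(-60)) = 1/(-10/3 - 160) = 1/(-490/3) = -3/490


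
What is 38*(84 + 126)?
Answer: 7980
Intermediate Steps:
38*(84 + 126) = 38*210 = 7980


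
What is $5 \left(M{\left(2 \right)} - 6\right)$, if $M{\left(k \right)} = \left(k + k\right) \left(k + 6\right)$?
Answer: $130$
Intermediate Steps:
$M{\left(k \right)} = 2 k \left(6 + k\right)$
$5 \left(M{\left(2 \right)} - 6\right) = 5 \left(2 \cdot 2 \left(6 + 2\right) - 6\right) = 5 \left(2 \cdot 2 \cdot 8 - 6\right) = 5 \left(32 - 6\right) = 5 \cdot 26 = 130$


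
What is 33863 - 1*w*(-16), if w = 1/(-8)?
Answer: 33861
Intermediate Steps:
w = -⅛ ≈ -0.12500
33863 - 1*w*(-16) = 33863 - 1*(-⅛)*(-16) = 33863 - (-1)*(-16)/8 = 33863 - 1*2 = 33863 - 2 = 33861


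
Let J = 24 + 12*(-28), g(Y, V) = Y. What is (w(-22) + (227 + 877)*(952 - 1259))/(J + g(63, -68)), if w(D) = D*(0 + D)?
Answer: 338444/249 ≈ 1359.2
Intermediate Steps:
w(D) = D**2 (w(D) = D*D = D**2)
J = -312 (J = 24 - 336 = -312)
(w(-22) + (227 + 877)*(952 - 1259))/(J + g(63, -68)) = ((-22)**2 + (227 + 877)*(952 - 1259))/(-312 + 63) = (484 + 1104*(-307))/(-249) = (484 - 338928)*(-1/249) = -338444*(-1/249) = 338444/249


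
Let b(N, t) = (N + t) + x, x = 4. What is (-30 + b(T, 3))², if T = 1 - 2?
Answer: 576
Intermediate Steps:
T = -1
b(N, t) = 4 + N + t (b(N, t) = (N + t) + 4 = 4 + N + t)
(-30 + b(T, 3))² = (-30 + (4 - 1 + 3))² = (-30 + 6)² = (-24)² = 576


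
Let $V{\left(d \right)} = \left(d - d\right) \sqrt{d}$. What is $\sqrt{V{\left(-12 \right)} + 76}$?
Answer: $2 \sqrt{19} \approx 8.7178$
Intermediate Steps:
$V{\left(d \right)} = 0$ ($V{\left(d \right)} = 0 \sqrt{d} = 0$)
$\sqrt{V{\left(-12 \right)} + 76} = \sqrt{0 + 76} = \sqrt{76} = 2 \sqrt{19}$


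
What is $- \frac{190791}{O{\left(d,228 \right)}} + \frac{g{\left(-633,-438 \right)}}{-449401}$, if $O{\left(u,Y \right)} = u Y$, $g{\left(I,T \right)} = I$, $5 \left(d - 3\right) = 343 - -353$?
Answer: $- \frac{47622857399}{8094610812} \approx -5.8833$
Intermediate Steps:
$d = \frac{711}{5}$ ($d = 3 + \frac{343 - -353}{5} = 3 + \frac{343 + 353}{5} = 3 + \frac{1}{5} \cdot 696 = 3 + \frac{696}{5} = \frac{711}{5} \approx 142.2$)
$O{\left(u,Y \right)} = Y u$
$- \frac{190791}{O{\left(d,228 \right)}} + \frac{g{\left(-633,-438 \right)}}{-449401} = - \frac{190791}{228 \cdot \frac{711}{5}} - \frac{633}{-449401} = - \frac{190791}{\frac{162108}{5}} - - \frac{633}{449401} = \left(-190791\right) \frac{5}{162108} + \frac{633}{449401} = - \frac{105995}{18012} + \frac{633}{449401} = - \frac{47622857399}{8094610812}$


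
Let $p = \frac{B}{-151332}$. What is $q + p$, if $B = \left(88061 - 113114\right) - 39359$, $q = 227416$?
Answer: $\frac{8603845631}{37833} \approx 2.2742 \cdot 10^{5}$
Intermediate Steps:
$B = -64412$ ($B = -25053 - 39359 = -64412$)
$p = \frac{16103}{37833}$ ($p = - \frac{64412}{-151332} = \left(-64412\right) \left(- \frac{1}{151332}\right) = \frac{16103}{37833} \approx 0.42563$)
$q + p = 227416 + \frac{16103}{37833} = \frac{8603845631}{37833}$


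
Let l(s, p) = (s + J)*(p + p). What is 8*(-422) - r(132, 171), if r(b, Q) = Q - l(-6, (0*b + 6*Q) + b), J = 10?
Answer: 5717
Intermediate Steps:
l(s, p) = 2*p*(10 + s) (l(s, p) = (s + 10)*(p + p) = (10 + s)*(2*p) = 2*p*(10 + s))
r(b, Q) = -47*Q - 8*b (r(b, Q) = Q - 2*((0*b + 6*Q) + b)*(10 - 6) = Q - 2*((0 + 6*Q) + b)*4 = Q - 2*(6*Q + b)*4 = Q - 2*(b + 6*Q)*4 = Q - (8*b + 48*Q) = Q + (-48*Q - 8*b) = -47*Q - 8*b)
8*(-422) - r(132, 171) = 8*(-422) - (-47*171 - 8*132) = -3376 - (-8037 - 1056) = -3376 - 1*(-9093) = -3376 + 9093 = 5717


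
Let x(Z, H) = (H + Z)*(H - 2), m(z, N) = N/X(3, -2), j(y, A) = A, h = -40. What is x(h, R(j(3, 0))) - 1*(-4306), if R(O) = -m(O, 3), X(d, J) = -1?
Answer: 4269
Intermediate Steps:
m(z, N) = -N (m(z, N) = N/(-1) = N*(-1) = -N)
R(O) = 3 (R(O) = -(-1)*3 = -1*(-3) = 3)
x(Z, H) = (-2 + H)*(H + Z) (x(Z, H) = (H + Z)*(-2 + H) = (-2 + H)*(H + Z))
x(h, R(j(3, 0))) - 1*(-4306) = (3² - 2*3 - 2*(-40) + 3*(-40)) - 1*(-4306) = (9 - 6 + 80 - 120) + 4306 = -37 + 4306 = 4269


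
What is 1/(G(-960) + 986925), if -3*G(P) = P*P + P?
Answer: 1/680045 ≈ 1.4705e-6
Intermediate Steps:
G(P) = -P/3 - P²/3 (G(P) = -(P*P + P)/3 = -(P² + P)/3 = -(P + P²)/3 = -P/3 - P²/3)
1/(G(-960) + 986925) = 1/(-⅓*(-960)*(1 - 960) + 986925) = 1/(-⅓*(-960)*(-959) + 986925) = 1/(-306880 + 986925) = 1/680045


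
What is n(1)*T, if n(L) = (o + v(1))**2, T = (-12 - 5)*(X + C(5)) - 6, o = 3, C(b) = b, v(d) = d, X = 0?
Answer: -1456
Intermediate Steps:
T = -91 (T = (-12 - 5)*(0 + 5) - 6 = -17*5 - 6 = -85 - 6 = -91)
n(L) = 16 (n(L) = (3 + 1)**2 = 4**2 = 16)
n(1)*T = 16*(-91) = -1456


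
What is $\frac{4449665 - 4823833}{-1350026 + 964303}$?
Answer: $\frac{374168}{385723} \approx 0.97004$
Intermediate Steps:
$\frac{4449665 - 4823833}{-1350026 + 964303} = - \frac{374168}{-385723} = \left(-374168\right) \left(- \frac{1}{385723}\right) = \frac{374168}{385723}$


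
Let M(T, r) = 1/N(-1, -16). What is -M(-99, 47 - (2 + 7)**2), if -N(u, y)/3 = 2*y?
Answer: -1/96 ≈ -0.010417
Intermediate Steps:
N(u, y) = -6*y
M(T, r) = 1/96 (M(T, r) = 1/(-6*(-16)) = 1/96)
-M(-99, 47 - (2 + 7)**2) = -1*1/96 = -1/96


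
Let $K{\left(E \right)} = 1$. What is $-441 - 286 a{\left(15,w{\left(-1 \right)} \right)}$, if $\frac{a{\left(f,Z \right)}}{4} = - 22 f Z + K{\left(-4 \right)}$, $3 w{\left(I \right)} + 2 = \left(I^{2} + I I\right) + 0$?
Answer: $-1585$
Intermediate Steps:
$w{\left(I \right)} = - \frac{2}{3} + \frac{2 I^{2}}{3}$ ($w{\left(I \right)} = - \frac{2}{3} + \frac{\left(I^{2} + I I\right) + 0}{3} = - \frac{2}{3} + \frac{\left(I^{2} + I^{2}\right) + 0}{3} = - \frac{2}{3} + \frac{2 I^{2} + 0}{3} = - \frac{2}{3} + \frac{2 I^{2}}{3}$)
$a{\left(f,Z \right)} = 4 - 88 Z f$ ($a{\left(f,Z \right)} = 4 \left(- 22 f Z + 1\right) = 4 \left(- 22 Z f + 1\right) = 4 \left(1 - 22 Z f\right) = 4 - 88 Z f$)
$-441 - 286 a{\left(15,w{\left(-1 \right)} \right)} = -441 - 286 \left(4 - 88 \left(- \frac{2}{3} + \frac{2 \left(-1\right)^{2}}{3}\right) 15\right) = -441 - 286 \left(4 - 88 \left(- \frac{2}{3} + \frac{2}{3} \cdot 1\right) 15\right) = -441 - 286 \left(4 - 88 \left(- \frac{2}{3} + \frac{2}{3}\right) 15\right) = -441 - 286 \left(4 - 0 \cdot 15\right) = -441 - 286 \left(4 + 0\right) = -441 - 1144 = -1585$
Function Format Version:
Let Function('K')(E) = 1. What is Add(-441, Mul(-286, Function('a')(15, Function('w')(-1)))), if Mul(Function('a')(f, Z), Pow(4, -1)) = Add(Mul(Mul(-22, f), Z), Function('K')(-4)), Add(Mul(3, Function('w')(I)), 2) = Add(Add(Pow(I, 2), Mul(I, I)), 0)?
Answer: -1585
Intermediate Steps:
Function('w')(I) = Add(Rational(-2, 3), Mul(Rational(2, 3), Pow(I, 2))) (Function('w')(I) = Add(Rational(-2, 3), Mul(Rational(1, 3), Add(Add(Pow(I, 2), Mul(I, I)), 0))) = Add(Rational(-2, 3), Mul(Rational(1, 3), Add(Add(Pow(I, 2), Pow(I, 2)), 0))) = Add(Rational(-2, 3), Mul(Rational(1, 3), Add(Mul(2, Pow(I, 2)), 0))) = Add(Rational(-2, 3), Mul(Rational(1, 3), Mul(2, Pow(I, 2)))) = Add(Rational(-2, 3), Mul(Rational(2, 3), Pow(I, 2))))
Function('a')(f, Z) = Add(4, Mul(-88, Z, f)) (Function('a')(f, Z) = Mul(4, Add(Mul(Mul(-22, f), Z), 1)) = Mul(4, Add(Mul(-22, Z, f), 1)) = Mul(4, Add(1, Mul(-22, Z, f))) = Add(4, Mul(-88, Z, f)))
Add(-441, Mul(-286, Function('a')(15, Function('w')(-1)))) = Add(-441, Mul(-286, Add(4, Mul(-88, Add(Rational(-2, 3), Mul(Rational(2, 3), Pow(-1, 2))), 15)))) = Add(-441, Mul(-286, Add(4, Mul(-88, Add(Rational(-2, 3), Mul(Rational(2, 3), 1)), 15)))) = Add(-441, Mul(-286, Add(4, Mul(-88, Add(Rational(-2, 3), Rational(2, 3)), 15)))) = Add(-441, Mul(-286, Add(4, Mul(-88, 0, 15)))) = Add(-441, Mul(-286, Add(4, 0))) = Add(-441, Mul(-286, 4)) = Add(-441, -1144) = -1585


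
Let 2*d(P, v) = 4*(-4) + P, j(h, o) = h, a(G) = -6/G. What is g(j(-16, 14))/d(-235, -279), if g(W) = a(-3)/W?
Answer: 1/1004 ≈ 0.00099602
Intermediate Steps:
d(P, v) = -8 + P/2 (d(P, v) = (4*(-4) + P)/2 = (-16 + P)/2 = -8 + P/2)
g(W) = 2/W (g(W) = (-6/(-3))/W = (-6*(-1/3))/W = 2/W)
g(j(-16, 14))/d(-235, -279) = (2/(-16))/(-8 + (1/2)*(-235)) = (2*(-1/16))/(-8 - 235/2) = -1/(8*(-251/2)) = -1/8*(-2/251) = 1/1004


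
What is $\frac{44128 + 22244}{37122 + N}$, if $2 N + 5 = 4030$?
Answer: $\frac{132744}{78269} \approx 1.696$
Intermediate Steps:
$N = \frac{4025}{2}$ ($N = - \frac{5}{2} + \frac{1}{2} \cdot 4030 = - \frac{5}{2} + 2015 = \frac{4025}{2} \approx 2012.5$)
$\frac{44128 + 22244}{37122 + N} = \frac{44128 + 22244}{37122 + \frac{4025}{2}} = \frac{66372}{\frac{78269}{2}} = 66372 \cdot \frac{2}{78269} = \frac{132744}{78269}$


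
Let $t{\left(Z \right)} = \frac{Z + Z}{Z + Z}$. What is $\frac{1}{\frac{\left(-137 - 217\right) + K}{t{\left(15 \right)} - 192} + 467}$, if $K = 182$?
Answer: $\frac{191}{89369} \approx 0.0021372$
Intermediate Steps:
$t{\left(Z \right)} = 1$ ($t{\left(Z \right)} = \frac{2 Z}{2 Z} = 2 Z \frac{1}{2 Z} = 1$)
$\frac{1}{\frac{\left(-137 - 217\right) + K}{t{\left(15 \right)} - 192} + 467} = \frac{1}{\frac{\left(-137 - 217\right) + 182}{1 - 192} + 467} = \frac{1}{\frac{\left(-137 - 217\right) + 182}{-191} + 467} = \frac{1}{\left(-354 + 182\right) \left(- \frac{1}{191}\right) + 467} = \frac{1}{\left(-172\right) \left(- \frac{1}{191}\right) + 467} = \frac{1}{\frac{172}{191} + 467} = \frac{1}{\frac{89369}{191}} = \frac{191}{89369}$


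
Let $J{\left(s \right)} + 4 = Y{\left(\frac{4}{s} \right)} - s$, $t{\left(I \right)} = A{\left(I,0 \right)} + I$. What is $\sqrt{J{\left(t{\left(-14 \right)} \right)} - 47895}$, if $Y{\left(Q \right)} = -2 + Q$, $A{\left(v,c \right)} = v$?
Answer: $\frac{2 i \sqrt{586446}}{7} \approx 218.8 i$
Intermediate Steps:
$t{\left(I \right)} = 2 I$ ($t{\left(I \right)} = I + I = 2 I$)
$J{\left(s \right)} = -6 - s + \frac{4}{s}$ ($J{\left(s \right)} = -4 - \left(2 + s - \frac{4}{s}\right) = -6 - s + \frac{4}{s}$)
$\sqrt{J{\left(t{\left(-14 \right)} \right)} - 47895} = \sqrt{\left(-6 - 2 \left(-14\right) + \frac{4}{2 \left(-14\right)}\right) - 47895} = \sqrt{\left(-6 - -28 + \frac{4}{-28}\right) - 47895} = \sqrt{\left(-6 + 28 + 4 \left(- \frac{1}{28}\right)\right) - 47895} = \sqrt{\left(-6 + 28 - \frac{1}{7}\right) - 47895} = \sqrt{\frac{153}{7} - 47895} = \sqrt{- \frac{335112}{7}} = \frac{2 i \sqrt{586446}}{7}$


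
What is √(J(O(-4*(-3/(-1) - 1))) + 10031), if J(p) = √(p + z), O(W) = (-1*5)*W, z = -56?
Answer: √(10031 + 4*I) ≈ 100.15 + 0.02*I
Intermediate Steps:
O(W) = -5*W
J(p) = √(-56 + p) (J(p) = √(p - 56) = √(-56 + p))
√(J(O(-4*(-3/(-1) - 1))) + 10031) = √(√(-56 - (-20)*(-3/(-1) - 1)) + 10031) = √(√(-56 - (-20)*(-3*(-1) - 1)) + 10031) = √(√(-56 - (-20)*(3 - 1)) + 10031) = √(√(-56 - (-20)*2) + 10031) = √(√(-56 - 5*(-8)) + 10031) = √(√(-56 + 40) + 10031) = √(√(-16) + 10031) = √(4*I + 10031) = √(10031 + 4*I)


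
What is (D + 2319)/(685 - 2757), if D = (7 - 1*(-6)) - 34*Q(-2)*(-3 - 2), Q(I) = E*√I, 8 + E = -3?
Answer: -583/518 + 935*I*√2/1036 ≈ -1.1255 + 1.2763*I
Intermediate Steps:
E = -11 (E = -8 - 3 = -11)
Q(I) = -11*√I
D = 13 - 1870*I*√2 (D = (7 - 1*(-6)) - 34*(-11*I*√2)*(-3 - 2) = (7 + 6) - 34*(-11*I*√2)*(-5) = 13 - 34*(-11*I*√2)*(-5) = 13 - 1870*I*√2 ≈ 13.0 - 2644.6*I)
(D + 2319)/(685 - 2757) = ((13 - 1870*I*√2) + 2319)/(685 - 2757) = (2332 - 1870*I*√2)/(-2072) = (2332 - 1870*I*√2)*(-1/2072) = -583/518 + 935*I*√2/1036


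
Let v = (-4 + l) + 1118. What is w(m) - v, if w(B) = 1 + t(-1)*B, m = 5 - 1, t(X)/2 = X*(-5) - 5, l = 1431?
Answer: -2544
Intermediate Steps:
t(X) = -10 - 10*X (t(X) = 2*(X*(-5) - 5) = 2*(-5*X - 5) = 2*(-5 - 5*X) = -10 - 10*X)
v = 2545 (v = (-4 + 1431) + 1118 = 1427 + 1118 = 2545)
m = 4
w(B) = 1 (w(B) = 1 + (-10 - 10*(-1))*B = 1 + (-10 + 10)*B = 1 + 0*B = 1 + 0 = 1)
w(m) - v = 1 - 1*2545 = 1 - 2545 = -2544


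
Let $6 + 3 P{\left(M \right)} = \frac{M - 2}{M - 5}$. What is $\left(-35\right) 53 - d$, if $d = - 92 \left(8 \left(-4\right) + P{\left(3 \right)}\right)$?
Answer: $- \frac{14995}{3} \approx -4998.3$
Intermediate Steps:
$P{\left(M \right)} = -2 + \frac{-2 + M}{3 \left(-5 + M\right)}$ ($P{\left(M \right)} = -2 + \frac{\left(M - 2\right) \frac{1}{M - 5}}{3} = -2 + \frac{\left(-2 + M\right) \frac{1}{-5 + M}}{3} = -2 + \frac{\frac{1}{-5 + M} \left(-2 + M\right)}{3} = -2 + \frac{-2 + M}{3 \left(-5 + M\right)}$)
$d = \frac{9430}{3}$ ($d = - 92 \left(8 \left(-4\right) + \frac{28 - 15}{3 \left(-5 + 3\right)}\right) = - 92 \left(-32 + \frac{28 - 15}{3 \left(-2\right)}\right) = - 92 \left(-32 + \frac{1}{3} \left(- \frac{1}{2}\right) 13\right) = - 92 \left(-32 - \frac{13}{6}\right) = \left(-92\right) \left(- \frac{205}{6}\right) = \frac{9430}{3} \approx 3143.3$)
$\left(-35\right) 53 - d = \left(-35\right) 53 - \frac{9430}{3} = -1855 - \frac{9430}{3} = - \frac{14995}{3}$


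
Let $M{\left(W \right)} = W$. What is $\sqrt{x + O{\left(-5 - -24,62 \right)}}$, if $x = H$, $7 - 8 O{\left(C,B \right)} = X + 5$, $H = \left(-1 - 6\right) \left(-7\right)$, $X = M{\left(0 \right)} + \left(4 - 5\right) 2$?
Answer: $\frac{3 \sqrt{22}}{2} \approx 7.0356$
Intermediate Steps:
$X = -2$ ($X = 0 + \left(4 - 5\right) 2 = 0 - 2 = -2$)
$H = 49$ ($H = \left(-7\right) \left(-7\right) = 49$)
$O{\left(C,B \right)} = \frac{1}{2}$ ($O{\left(C,B \right)} = \frac{7}{8} - \frac{-2 + 5}{8} = \frac{7}{8} - \frac{3}{8} = \frac{1}{2}$)
$x = 49$
$\sqrt{x + O{\left(-5 - -24,62 \right)}} = \sqrt{49 + \frac{1}{2}} = \sqrt{\frac{99}{2}} = \frac{3 \sqrt{22}}{2}$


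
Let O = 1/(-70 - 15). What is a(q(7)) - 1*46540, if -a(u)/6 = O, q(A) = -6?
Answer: -3955894/85 ≈ -46540.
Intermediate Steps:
O = -1/85 (O = 1/(-85) = -1/85 ≈ -0.011765)
a(u) = 6/85 (a(u) = -6*(-1/85) = 6/85)
a(q(7)) - 1*46540 = 6/85 - 1*46540 = 6/85 - 46540 = -3955894/85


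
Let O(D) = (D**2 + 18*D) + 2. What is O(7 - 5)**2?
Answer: 1764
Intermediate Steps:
O(D) = 2 + D**2 + 18*D
O(7 - 5)**2 = (2 + (7 - 5)**2 + 18*(7 - 5))**2 = (2 + 2**2 + 18*2)**2 = (2 + 4 + 36)**2 = 42**2 = 1764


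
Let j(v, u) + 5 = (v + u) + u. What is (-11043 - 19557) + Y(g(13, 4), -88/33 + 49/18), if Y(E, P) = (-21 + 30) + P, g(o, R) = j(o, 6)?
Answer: -550637/18 ≈ -30591.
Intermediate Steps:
j(v, u) = -5 + v + 2*u (j(v, u) = -5 + ((v + u) + u) = -5 + ((u + v) + u) = -5 + (v + 2*u) = -5 + v + 2*u)
g(o, R) = 7 + o (g(o, R) = -5 + o + 2*6 = -5 + o + 12 = 7 + o)
Y(E, P) = 9 + P
(-11043 - 19557) + Y(g(13, 4), -88/33 + 49/18) = (-11043 - 19557) + (9 + (-88/33 + 49/18)) = -30600 + (9 + (-88*1/33 + 49*(1/18))) = -30600 + (9 + (-8/3 + 49/18)) = -30600 + (9 + 1/18) = -30600 + 163/18 = -550637/18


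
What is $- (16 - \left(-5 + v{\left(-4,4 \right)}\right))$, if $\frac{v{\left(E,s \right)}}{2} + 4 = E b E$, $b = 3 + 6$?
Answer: $259$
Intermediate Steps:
$b = 9$
$v{\left(E,s \right)} = -8 + 18 E^{2}$ ($v{\left(E,s \right)} = -8 + 2 E 9 E = -8 + 2 \cdot 9 E E = -8 + 2 \cdot 9 E^{2} = -8 + 18 E^{2}$)
$- (16 - \left(-5 + v{\left(-4,4 \right)}\right)) = - (16 + \left(5 - \left(-8 + 18 \left(-4\right)^{2}\right)\right)) = - (16 + \left(5 - \left(-8 + 18 \cdot 16\right)\right)) = - (16 + \left(5 - \left(-8 + 288\right)\right)) = - (16 + \left(5 - 280\right)) = - (16 - 275) = \left(-1\right) \left(-259\right) = 259$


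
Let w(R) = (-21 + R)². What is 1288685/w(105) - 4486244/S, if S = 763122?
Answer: 158628156151/897431472 ≈ 176.76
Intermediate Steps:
1288685/w(105) - 4486244/S = 1288685/((-21 + 105)²) - 4486244/763122 = 1288685/(84²) - 4486244*1/763122 = 1288685/7056 - 2243122/381561 = 158628156151/897431472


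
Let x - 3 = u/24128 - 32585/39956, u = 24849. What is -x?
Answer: -110672531/34430656 ≈ -3.2144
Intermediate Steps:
x = 110672531/34430656 (x = 3 + (24849/24128 - 32585/39956) = 3 + (24849*(1/24128) - 32585*1/39956) = 3 + (24849/24128 - 4655/5708) = 3 + 7380563/34430656 = 110672531/34430656 ≈ 3.2144)
-x = -1*110672531/34430656 = -110672531/34430656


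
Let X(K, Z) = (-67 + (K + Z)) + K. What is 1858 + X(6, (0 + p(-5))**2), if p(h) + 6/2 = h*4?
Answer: 2332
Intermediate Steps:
p(h) = -3 + 4*h (p(h) = -3 + h*4 = -3 + 4*h)
X(K, Z) = -67 + Z + 2*K (X(K, Z) = (-67 + K + Z) + K = -67 + Z + 2*K)
1858 + X(6, (0 + p(-5))**2) = 1858 + (-67 + (0 + (-3 + 4*(-5)))**2 + 2*6) = 1858 + (-67 + (0 + (-3 - 20))**2 + 12) = 1858 + (-67 + (0 - 23)**2 + 12) = 1858 + (-67 + (-23)**2 + 12) = 1858 + (-67 + 529 + 12) = 1858 + 474 = 2332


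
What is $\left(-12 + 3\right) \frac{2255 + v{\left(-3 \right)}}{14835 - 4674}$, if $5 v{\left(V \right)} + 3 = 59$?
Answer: $- \frac{11331}{5645} \approx -2.0073$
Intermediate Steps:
$v{\left(V \right)} = \frac{56}{5}$ ($v{\left(V \right)} = - \frac{3}{5} + \frac{1}{5} \cdot 59 = - \frac{3}{5} + \frac{59}{5} = \frac{56}{5}$)
$\left(-12 + 3\right) \frac{2255 + v{\left(-3 \right)}}{14835 - 4674} = \left(-12 + 3\right) \frac{2255 + \frac{56}{5}}{14835 - 4674} = - 9 \frac{11331}{5 \cdot 10161} = - 9 \cdot \frac{11331}{5} \cdot \frac{1}{10161} = \left(-9\right) \frac{1259}{5645} = - \frac{11331}{5645}$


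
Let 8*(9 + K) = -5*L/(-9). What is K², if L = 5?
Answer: 388129/5184 ≈ 74.871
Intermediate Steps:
K = -623/72 (K = -9 + (-25/(-9))/8 = -9 + (-25*(-1)/9)/8 = -9 + (-5*(-5/9))/8 = -9 + (⅛)*(25/9) = -9 + 25/72 = -623/72 ≈ -8.6528)
K² = (-623/72)² = 388129/5184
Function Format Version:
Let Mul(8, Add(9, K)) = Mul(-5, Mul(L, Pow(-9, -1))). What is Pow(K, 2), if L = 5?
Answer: Rational(388129, 5184) ≈ 74.871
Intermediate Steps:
K = Rational(-623, 72) (K = Add(-9, Mul(Rational(1, 8), Mul(-5, Mul(5, Pow(-9, -1))))) = Add(-9, Mul(Rational(1, 8), Mul(-5, Mul(5, Rational(-1, 9))))) = Add(-9, Mul(Rational(1, 8), Mul(-5, Rational(-5, 9)))) = Add(-9, Mul(Rational(1, 8), Rational(25, 9))) = Add(-9, Rational(25, 72)) = Rational(-623, 72) ≈ -8.6528)
Pow(K, 2) = Pow(Rational(-623, 72), 2) = Rational(388129, 5184)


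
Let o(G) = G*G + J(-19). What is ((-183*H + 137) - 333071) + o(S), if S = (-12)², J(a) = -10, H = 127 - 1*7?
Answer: -334168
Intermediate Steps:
H = 120 (H = 127 - 7 = 120)
S = 144
o(G) = -10 + G² (o(G) = G*G - 10 = G² - 10 = -10 + G²)
((-183*H + 137) - 333071) + o(S) = ((-183*120 + 137) - 333071) + (-10 + 144²) = ((-21960 + 137) - 333071) + (-10 + 20736) = (-21823 - 333071) + 20726 = -354894 + 20726 = -334168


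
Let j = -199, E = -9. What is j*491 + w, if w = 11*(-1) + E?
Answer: -97729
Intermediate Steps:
w = -20 (w = 11*(-1) - 9 = -11 - 9 = -20)
j*491 + w = -199*491 - 20 = -97709 - 20 = -97729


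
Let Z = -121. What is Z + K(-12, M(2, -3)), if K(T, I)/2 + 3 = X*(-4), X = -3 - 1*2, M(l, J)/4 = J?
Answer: -87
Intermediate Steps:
M(l, J) = 4*J
X = -5 (X = -3 - 2 = -5)
K(T, I) = 34 (K(T, I) = -6 + 2*(-5*(-4)) = -6 + 2*20 = -6 + 40 = 34)
Z + K(-12, M(2, -3)) = -121 + 34 = -87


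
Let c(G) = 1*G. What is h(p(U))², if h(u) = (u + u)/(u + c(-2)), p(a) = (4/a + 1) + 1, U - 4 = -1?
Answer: 25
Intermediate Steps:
U = 3 (U = 4 - 1 = 3)
c(G) = G
p(a) = 2 + 4/a (p(a) = (1 + 4/a) + 1 = 2 + 4/a)
h(u) = 2*u/(-2 + u) (h(u) = (u + u)/(u - 2) = (2*u)/(-2 + u) = 2*u/(-2 + u))
h(p(U))² = (2*(2 + 4/3)/(-2 + (2 + 4/3)))² = (2*(10/3)/(-2 + 10/3))² = (2*(10/3)/(4/3))² = (2*(10/3)*(¾))² = 5² = 25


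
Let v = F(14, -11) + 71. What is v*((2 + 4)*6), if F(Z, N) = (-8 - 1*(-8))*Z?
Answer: 2556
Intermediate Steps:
F(Z, N) = 0 (F(Z, N) = (-8 + 8)*Z = 0*Z = 0)
v = 71 (v = 0 + 71 = 71)
v*((2 + 4)*6) = 71*((2 + 4)*6) = 71*(6*6) = 71*36 = 2556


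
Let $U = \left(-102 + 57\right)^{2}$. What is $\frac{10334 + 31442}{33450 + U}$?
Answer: $\frac{41776}{35475} \approx 1.1776$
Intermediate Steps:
$U = 2025$ ($U = \left(-45\right)^{2} = 2025$)
$\frac{10334 + 31442}{33450 + U} = \frac{10334 + 31442}{33450 + 2025} = \frac{41776}{35475}$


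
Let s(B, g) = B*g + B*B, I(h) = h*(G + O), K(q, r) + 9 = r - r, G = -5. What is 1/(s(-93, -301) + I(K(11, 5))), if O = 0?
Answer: 1/36687 ≈ 2.7258e-5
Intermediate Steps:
K(q, r) = -9 (K(q, r) = -9 + (r - r) = -9 + 0 = -9)
I(h) = -5*h (I(h) = h*(-5 + 0) = h*(-5) = -5*h)
s(B, g) = B² + B*g (s(B, g) = B*g + B² = B² + B*g)
1/(s(-93, -301) + I(K(11, 5))) = 1/(-93*(-93 - 301) - 5*(-9)) = 1/(-93*(-394) + 45) = 1/(36642 + 45) = 1/36687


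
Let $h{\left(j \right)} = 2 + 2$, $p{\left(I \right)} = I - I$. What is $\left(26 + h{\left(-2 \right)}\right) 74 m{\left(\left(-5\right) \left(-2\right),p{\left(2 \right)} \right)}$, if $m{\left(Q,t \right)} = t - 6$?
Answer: $-13320$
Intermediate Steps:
$p{\left(I \right)} = 0$
$h{\left(j \right)} = 4$
$m{\left(Q,t \right)} = -6 + t$
$\left(26 + h{\left(-2 \right)}\right) 74 m{\left(\left(-5\right) \left(-2\right),p{\left(2 \right)} \right)} = \left(26 + 4\right) 74 \left(-6 + 0\right) = 30 \cdot 74 \left(-6\right) = 2220 \left(-6\right) = -13320$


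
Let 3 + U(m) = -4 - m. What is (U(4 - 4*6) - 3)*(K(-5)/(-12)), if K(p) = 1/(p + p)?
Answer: 1/12 ≈ 0.083333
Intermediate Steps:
U(m) = -7 - m (U(m) = -3 + (-4 - m) = -7 - m)
K(p) = 1/(2*p)
(U(4 - 4*6) - 3)*(K(-5)/(-12)) = ((-7 - (4 - 4*6)) - 3)*(((½)/(-5))/(-12)) = ((-7 - (4 - 24)) - 3)*(((½)*(-⅕))*(-1/12)) = ((-7 - 1*(-20)) - 3)*(-⅒*(-1/12)) = ((-7 + 20) - 3)*(1/120) = (13 - 3)*(1/120) = 10*(1/120) = 1/12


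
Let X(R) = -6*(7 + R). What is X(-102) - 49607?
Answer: -49037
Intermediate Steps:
X(R) = -42 - 6*R
X(-102) - 49607 = (-42 - 6*(-102)) - 49607 = (-42 + 612) - 49607 = 570 - 49607 = -49037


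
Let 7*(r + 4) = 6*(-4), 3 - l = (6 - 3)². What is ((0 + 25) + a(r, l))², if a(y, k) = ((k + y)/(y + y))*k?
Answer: 259081/676 ≈ 383.26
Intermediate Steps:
l = -6 (l = 3 - (6 - 3)² = 3 - 1*3² = 3 - 1*9 = 3 - 9 = -6)
r = -52/7 (r = -4 + (6*(-4))/7 = -4 + (⅐)*(-24) = -4 - 24/7 = -52/7 ≈ -7.4286)
a(y, k) = k*(k + y)/(2*y) (a(y, k) = ((k + y)/((2*y)))*k = ((k + y)*(1/(2*y)))*k = ((k + y)/(2*y))*k = k*(k + y)/(2*y))
((0 + 25) + a(r, l))² = ((0 + 25) + (½)*(-6)*(-6 - 52/7)/(-52/7))² = (25 + (½)*(-6)*(-7/52)*(-94/7))² = (25 - 141/26)² = (509/26)² = 259081/676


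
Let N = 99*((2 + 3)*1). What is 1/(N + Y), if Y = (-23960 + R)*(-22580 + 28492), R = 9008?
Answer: -1/88395729 ≈ -1.1313e-8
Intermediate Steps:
Y = -88396224 (Y = (-23960 + 9008)*(-22580 + 28492) = -14952*5912 = -88396224)
N = 495 (N = 99*(5*1) = 99*5 = 495)
1/(N + Y) = 1/(495 - 88396224) = 1/(-88395729) = -1/88395729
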